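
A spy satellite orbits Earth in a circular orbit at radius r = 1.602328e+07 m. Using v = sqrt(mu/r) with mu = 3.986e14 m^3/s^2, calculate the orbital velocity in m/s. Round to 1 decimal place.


Step 1: mu / r = 3.986e14 / 1.602328e+07 = 24876304.9763
Step 2: v = sqrt(24876304.9763) = 4987.6 m/s

4987.6


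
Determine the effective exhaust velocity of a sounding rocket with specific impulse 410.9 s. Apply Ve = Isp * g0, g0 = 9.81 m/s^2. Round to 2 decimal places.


Step 1: Ve = Isp * g0 = 410.9 * 9.81
Step 2: Ve = 4030.93 m/s

4030.93


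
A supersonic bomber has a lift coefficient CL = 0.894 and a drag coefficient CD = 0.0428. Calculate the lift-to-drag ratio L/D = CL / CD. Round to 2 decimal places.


Step 1: L/D = CL / CD = 0.894 / 0.0428
Step 2: L/D = 20.89

20.89


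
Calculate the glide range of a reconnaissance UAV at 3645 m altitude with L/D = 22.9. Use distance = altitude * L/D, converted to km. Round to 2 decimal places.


Step 1: Glide distance = altitude * L/D = 3645 * 22.9 = 83470.5 m
Step 2: Convert to km: 83470.5 / 1000 = 83.47 km

83.47


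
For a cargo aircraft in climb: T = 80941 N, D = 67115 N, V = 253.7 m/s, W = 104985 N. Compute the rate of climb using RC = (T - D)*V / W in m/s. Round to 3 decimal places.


Step 1: Excess thrust = T - D = 80941 - 67115 = 13826 N
Step 2: Excess power = 13826 * 253.7 = 3507656.2 W
Step 3: RC = 3507656.2 / 104985 = 33.411 m/s

33.411


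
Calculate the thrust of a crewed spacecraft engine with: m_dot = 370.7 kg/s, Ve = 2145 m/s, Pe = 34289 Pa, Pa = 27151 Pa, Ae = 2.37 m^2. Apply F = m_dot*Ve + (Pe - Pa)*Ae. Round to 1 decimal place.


Step 1: Momentum thrust = m_dot * Ve = 370.7 * 2145 = 795151.5 N
Step 2: Pressure thrust = (Pe - Pa) * Ae = (34289 - 27151) * 2.37 = 16917.06 N
Step 3: Total thrust F = 795151.5 + 16917.06 = 812068.6 N

812068.6


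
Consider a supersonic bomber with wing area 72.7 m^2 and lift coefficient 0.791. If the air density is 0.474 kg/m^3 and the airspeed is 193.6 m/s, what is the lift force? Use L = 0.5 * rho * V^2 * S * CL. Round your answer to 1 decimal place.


Step 1: Calculate dynamic pressure q = 0.5 * 0.474 * 193.6^2 = 0.5 * 0.474 * 37480.96 = 8882.9875 Pa
Step 2: Multiply by wing area and lift coefficient: L = 8882.9875 * 72.7 * 0.791
Step 3: L = 645793.1927 * 0.791 = 510822.4 N

510822.4


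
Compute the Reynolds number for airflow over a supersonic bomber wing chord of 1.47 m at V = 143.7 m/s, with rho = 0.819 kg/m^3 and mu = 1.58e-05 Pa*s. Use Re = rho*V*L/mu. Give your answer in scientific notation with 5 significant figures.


Step 1: Numerator = rho * V * L = 0.819 * 143.7 * 1.47 = 173.004741
Step 2: Re = 173.004741 / 1.58e-05
Step 3: Re = 1.0950e+07

1.0950e+07


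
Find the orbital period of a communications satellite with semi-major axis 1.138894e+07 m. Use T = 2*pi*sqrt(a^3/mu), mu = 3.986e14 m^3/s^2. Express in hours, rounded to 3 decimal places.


Step 1: a^3 / mu = 1.477236e+21 / 3.986e14 = 3.706061e+06
Step 2: sqrt(3.706061e+06) = 1925.1134 s
Step 3: T = 2*pi * 1925.1134 = 12095.84 s
Step 4: T in hours = 12095.84 / 3600 = 3.360 hours

3.360


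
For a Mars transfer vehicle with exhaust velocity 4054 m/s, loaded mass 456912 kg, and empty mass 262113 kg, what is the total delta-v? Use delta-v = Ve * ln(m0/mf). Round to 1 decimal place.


Step 1: Mass ratio m0/mf = 456912 / 262113 = 1.743187
Step 2: ln(1.743187) = 0.555715
Step 3: delta-v = 4054 * 0.555715 = 2252.9 m/s

2252.9


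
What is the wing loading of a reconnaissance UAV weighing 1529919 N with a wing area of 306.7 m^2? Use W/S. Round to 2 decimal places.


Step 1: Wing loading = W / S = 1529919 / 306.7
Step 2: Wing loading = 4988.32 N/m^2

4988.32


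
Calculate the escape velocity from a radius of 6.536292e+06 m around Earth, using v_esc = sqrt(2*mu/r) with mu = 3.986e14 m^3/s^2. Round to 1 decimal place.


Step 1: 2*mu/r = 2 * 3.986e14 / 6.536292e+06 = 121965175.3624
Step 2: v_esc = sqrt(121965175.3624) = 11043.8 m/s

11043.8


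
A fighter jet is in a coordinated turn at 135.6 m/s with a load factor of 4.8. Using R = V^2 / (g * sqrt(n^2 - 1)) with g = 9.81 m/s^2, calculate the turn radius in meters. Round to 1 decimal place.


Step 1: V^2 = 135.6^2 = 18387.36
Step 2: n^2 - 1 = 4.8^2 - 1 = 22.04
Step 3: sqrt(22.04) = 4.694678
Step 4: R = 18387.36 / (9.81 * 4.694678) = 399.2 m

399.2


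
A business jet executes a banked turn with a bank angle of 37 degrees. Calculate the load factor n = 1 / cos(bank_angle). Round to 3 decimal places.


Step 1: Convert 37 degrees to radians = 0.645772
Step 2: cos(37 deg) = 0.798636
Step 3: n = 1 / 0.798636 = 1.252

1.252


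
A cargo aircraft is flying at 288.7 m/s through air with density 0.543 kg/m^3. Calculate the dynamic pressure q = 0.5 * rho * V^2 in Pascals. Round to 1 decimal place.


Step 1: V^2 = 288.7^2 = 83347.69
Step 2: q = 0.5 * 0.543 * 83347.69
Step 3: q = 22628.9 Pa

22628.9


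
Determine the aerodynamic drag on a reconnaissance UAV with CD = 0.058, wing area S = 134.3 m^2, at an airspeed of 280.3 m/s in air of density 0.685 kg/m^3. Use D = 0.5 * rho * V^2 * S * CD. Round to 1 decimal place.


Step 1: Dynamic pressure q = 0.5 * 0.685 * 280.3^2 = 26909.5708 Pa
Step 2: Drag D = q * S * CD = 26909.5708 * 134.3 * 0.058
Step 3: D = 209609.4 N

209609.4


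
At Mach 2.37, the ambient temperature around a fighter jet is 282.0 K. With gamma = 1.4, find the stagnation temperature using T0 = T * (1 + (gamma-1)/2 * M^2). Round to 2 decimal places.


Step 1: (gamma-1)/2 = 0.2
Step 2: M^2 = 5.6169
Step 3: 1 + 0.2 * 5.6169 = 2.12338
Step 4: T0 = 282.0 * 2.12338 = 598.79 K

598.79


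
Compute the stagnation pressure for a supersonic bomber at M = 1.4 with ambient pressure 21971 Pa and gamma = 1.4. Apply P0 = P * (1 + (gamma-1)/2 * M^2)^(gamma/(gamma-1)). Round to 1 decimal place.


Step 1: (gamma-1)/2 * M^2 = 0.2 * 1.96 = 0.392
Step 2: 1 + 0.392 = 1.392
Step 3: Exponent gamma/(gamma-1) = 3.5
Step 4: P0 = 21971 * 1.392^3.5 = 69917.7 Pa

69917.7


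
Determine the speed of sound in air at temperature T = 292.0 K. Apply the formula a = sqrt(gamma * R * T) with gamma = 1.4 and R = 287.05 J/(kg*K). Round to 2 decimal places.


Step 1: gamma * R * T = 1.4 * 287.05 * 292.0 = 117346.04
Step 2: a = sqrt(117346.04) = 342.56 m/s

342.56


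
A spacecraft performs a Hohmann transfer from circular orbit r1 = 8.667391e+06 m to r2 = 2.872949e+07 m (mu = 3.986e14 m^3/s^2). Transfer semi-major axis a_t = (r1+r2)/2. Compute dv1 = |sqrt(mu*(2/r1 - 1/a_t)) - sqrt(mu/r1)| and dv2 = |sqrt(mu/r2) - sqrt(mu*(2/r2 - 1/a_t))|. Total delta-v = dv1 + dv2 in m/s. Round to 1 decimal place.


Step 1: Transfer semi-major axis a_t = (8.667391e+06 + 2.872949e+07) / 2 = 1.869844e+07 m
Step 2: v1 (circular at r1) = sqrt(mu/r1) = 6781.48 m/s
Step 3: v_t1 = sqrt(mu*(2/r1 - 1/a_t)) = 8405.93 m/s
Step 4: dv1 = |8405.93 - 6781.48| = 1624.45 m/s
Step 5: v2 (circular at r2) = 3724.81 m/s, v_t2 = 2535.98 m/s
Step 6: dv2 = |3724.81 - 2535.98| = 1188.83 m/s
Step 7: Total delta-v = 1624.45 + 1188.83 = 2813.3 m/s

2813.3


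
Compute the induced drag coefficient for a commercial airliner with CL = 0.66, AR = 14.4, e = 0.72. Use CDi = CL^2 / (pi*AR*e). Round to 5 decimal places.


Step 1: CL^2 = 0.66^2 = 0.4356
Step 2: pi * AR * e = 3.14159 * 14.4 * 0.72 = 32.572033
Step 3: CDi = 0.4356 / 32.572033 = 0.01337

0.01337


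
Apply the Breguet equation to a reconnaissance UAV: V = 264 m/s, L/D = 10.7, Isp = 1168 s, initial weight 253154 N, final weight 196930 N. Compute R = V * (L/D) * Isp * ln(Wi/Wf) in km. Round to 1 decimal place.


Step 1: Coefficient = V * (L/D) * Isp = 264 * 10.7 * 1168 = 3299366.4 m
Step 2: Wi/Wf = 253154 / 196930 = 1.285502
Step 3: ln(1.285502) = 0.25115
Step 4: R = 3299366.4 * 0.25115 = 828634.8 m = 828.6 km

828.6


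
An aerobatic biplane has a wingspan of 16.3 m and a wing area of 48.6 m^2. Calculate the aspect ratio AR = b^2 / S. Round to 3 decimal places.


Step 1: b^2 = 16.3^2 = 265.69
Step 2: AR = 265.69 / 48.6 = 5.467

5.467


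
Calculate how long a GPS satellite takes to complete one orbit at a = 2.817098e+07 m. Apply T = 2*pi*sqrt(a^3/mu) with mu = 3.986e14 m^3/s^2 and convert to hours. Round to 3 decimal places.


Step 1: a^3 / mu = 2.235661e+22 / 3.986e14 = 5.608782e+07
Step 2: sqrt(5.608782e+07) = 7489.1803 s
Step 3: T = 2*pi * 7489.1803 = 47055.91 s
Step 4: T in hours = 47055.91 / 3600 = 13.071 hours

13.071


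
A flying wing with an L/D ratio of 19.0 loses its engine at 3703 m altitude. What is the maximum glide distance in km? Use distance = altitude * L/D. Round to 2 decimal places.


Step 1: Glide distance = altitude * L/D = 3703 * 19.0 = 70357.0 m
Step 2: Convert to km: 70357.0 / 1000 = 70.36 km

70.36


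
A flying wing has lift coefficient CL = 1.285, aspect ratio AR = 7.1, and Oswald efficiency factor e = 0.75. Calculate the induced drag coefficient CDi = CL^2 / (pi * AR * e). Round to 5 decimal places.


Step 1: CL^2 = 1.285^2 = 1.651225
Step 2: pi * AR * e = 3.14159 * 7.1 * 0.75 = 16.728981
Step 3: CDi = 1.651225 / 16.728981 = 0.09870

0.09870


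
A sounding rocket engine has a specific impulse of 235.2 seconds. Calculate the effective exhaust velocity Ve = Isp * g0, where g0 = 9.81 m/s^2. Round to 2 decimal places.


Step 1: Ve = Isp * g0 = 235.2 * 9.81
Step 2: Ve = 2307.31 m/s

2307.31


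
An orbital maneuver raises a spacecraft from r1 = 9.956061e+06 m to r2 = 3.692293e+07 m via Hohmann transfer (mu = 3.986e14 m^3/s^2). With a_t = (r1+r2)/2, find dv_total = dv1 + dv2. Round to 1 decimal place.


Step 1: Transfer semi-major axis a_t = (9.956061e+06 + 3.692293e+07) / 2 = 2.343950e+07 m
Step 2: v1 (circular at r1) = sqrt(mu/r1) = 6327.39 m/s
Step 3: v_t1 = sqrt(mu*(2/r1 - 1/a_t)) = 7941.43 m/s
Step 4: dv1 = |7941.43 - 6327.39| = 1614.04 m/s
Step 5: v2 (circular at r2) = 3285.64 m/s, v_t2 = 2141.36 m/s
Step 6: dv2 = |3285.64 - 2141.36| = 1144.28 m/s
Step 7: Total delta-v = 1614.04 + 1144.28 = 2758.3 m/s

2758.3


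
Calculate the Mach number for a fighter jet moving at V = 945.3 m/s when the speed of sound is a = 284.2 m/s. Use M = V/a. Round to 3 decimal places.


Step 1: M = V / a = 945.3 / 284.2
Step 2: M = 3.326

3.326


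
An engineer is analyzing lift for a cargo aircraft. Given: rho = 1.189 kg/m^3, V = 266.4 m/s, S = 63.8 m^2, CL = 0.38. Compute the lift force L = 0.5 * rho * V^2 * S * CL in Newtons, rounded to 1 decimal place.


Step 1: Calculate dynamic pressure q = 0.5 * 1.189 * 266.4^2 = 0.5 * 1.189 * 70968.96 = 42191.0467 Pa
Step 2: Multiply by wing area and lift coefficient: L = 42191.0467 * 63.8 * 0.38
Step 3: L = 2691788.7807 * 0.38 = 1022879.7 N

1022879.7


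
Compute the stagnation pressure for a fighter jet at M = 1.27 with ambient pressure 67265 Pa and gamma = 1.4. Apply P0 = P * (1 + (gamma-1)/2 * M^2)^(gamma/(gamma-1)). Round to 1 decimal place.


Step 1: (gamma-1)/2 * M^2 = 0.2 * 1.6129 = 0.32258
Step 2: 1 + 0.32258 = 1.32258
Step 3: Exponent gamma/(gamma-1) = 3.5
Step 4: P0 = 67265 * 1.32258^3.5 = 178964.1 Pa

178964.1


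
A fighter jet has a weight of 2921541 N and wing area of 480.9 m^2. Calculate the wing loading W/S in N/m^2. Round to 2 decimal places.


Step 1: Wing loading = W / S = 2921541 / 480.9
Step 2: Wing loading = 6075.15 N/m^2

6075.15


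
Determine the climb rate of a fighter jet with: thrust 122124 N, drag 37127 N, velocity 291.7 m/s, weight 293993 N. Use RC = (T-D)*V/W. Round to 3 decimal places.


Step 1: Excess thrust = T - D = 122124 - 37127 = 84997 N
Step 2: Excess power = 84997 * 291.7 = 24793624.9 W
Step 3: RC = 24793624.9 / 293993 = 84.334 m/s

84.334


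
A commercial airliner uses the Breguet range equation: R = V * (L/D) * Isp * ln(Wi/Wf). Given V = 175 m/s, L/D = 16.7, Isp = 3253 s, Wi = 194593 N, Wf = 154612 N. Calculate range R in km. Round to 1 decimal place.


Step 1: Coefficient = V * (L/D) * Isp = 175 * 16.7 * 3253 = 9506892.5 m
Step 2: Wi/Wf = 194593 / 154612 = 1.258589
Step 3: ln(1.258589) = 0.229991
Step 4: R = 9506892.5 * 0.229991 = 2186503.9 m = 2186.5 km

2186.5


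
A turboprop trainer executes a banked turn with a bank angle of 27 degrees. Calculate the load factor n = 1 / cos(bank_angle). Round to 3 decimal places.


Step 1: Convert 27 degrees to radians = 0.471239
Step 2: cos(27 deg) = 0.891007
Step 3: n = 1 / 0.891007 = 1.122

1.122


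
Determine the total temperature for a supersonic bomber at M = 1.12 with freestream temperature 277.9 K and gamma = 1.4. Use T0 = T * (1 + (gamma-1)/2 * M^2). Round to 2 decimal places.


Step 1: (gamma-1)/2 = 0.2
Step 2: M^2 = 1.2544
Step 3: 1 + 0.2 * 1.2544 = 1.25088
Step 4: T0 = 277.9 * 1.25088 = 347.62 K

347.62


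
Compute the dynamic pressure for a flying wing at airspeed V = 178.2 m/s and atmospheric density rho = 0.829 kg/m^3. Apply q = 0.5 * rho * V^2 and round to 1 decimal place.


Step 1: V^2 = 178.2^2 = 31755.24
Step 2: q = 0.5 * 0.829 * 31755.24
Step 3: q = 13162.5 Pa

13162.5


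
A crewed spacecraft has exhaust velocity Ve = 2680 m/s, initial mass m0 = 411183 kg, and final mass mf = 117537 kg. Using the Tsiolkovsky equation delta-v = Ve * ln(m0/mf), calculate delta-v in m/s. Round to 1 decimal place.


Step 1: Mass ratio m0/mf = 411183 / 117537 = 3.498328
Step 2: ln(3.498328) = 1.252285
Step 3: delta-v = 2680 * 1.252285 = 3356.1 m/s

3356.1


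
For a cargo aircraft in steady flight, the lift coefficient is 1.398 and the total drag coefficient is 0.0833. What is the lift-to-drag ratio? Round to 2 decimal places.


Step 1: L/D = CL / CD = 1.398 / 0.0833
Step 2: L/D = 16.78

16.78


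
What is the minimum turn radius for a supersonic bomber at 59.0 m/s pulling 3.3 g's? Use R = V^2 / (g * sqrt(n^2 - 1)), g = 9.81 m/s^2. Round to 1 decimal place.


Step 1: V^2 = 59.0^2 = 3481.0
Step 2: n^2 - 1 = 3.3^2 - 1 = 9.89
Step 3: sqrt(9.89) = 3.144837
Step 4: R = 3481.0 / (9.81 * 3.144837) = 112.8 m

112.8


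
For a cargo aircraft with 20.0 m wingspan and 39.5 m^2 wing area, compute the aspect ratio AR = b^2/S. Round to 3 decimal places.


Step 1: b^2 = 20.0^2 = 400.0
Step 2: AR = 400.0 / 39.5 = 10.127

10.127


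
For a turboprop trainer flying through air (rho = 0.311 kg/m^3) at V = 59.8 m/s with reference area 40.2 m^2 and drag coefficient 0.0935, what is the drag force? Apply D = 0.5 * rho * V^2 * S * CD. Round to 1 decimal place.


Step 1: Dynamic pressure q = 0.5 * 0.311 * 59.8^2 = 556.0742 Pa
Step 2: Drag D = q * S * CD = 556.0742 * 40.2 * 0.0935
Step 3: D = 2090.1 N

2090.1


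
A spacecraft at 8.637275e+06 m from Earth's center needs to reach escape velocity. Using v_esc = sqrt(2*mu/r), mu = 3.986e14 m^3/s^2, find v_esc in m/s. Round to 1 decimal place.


Step 1: 2*mu/r = 2 * 3.986e14 / 8.637275e+06 = 92297628.5924
Step 2: v_esc = sqrt(92297628.5924) = 9607.2 m/s

9607.2


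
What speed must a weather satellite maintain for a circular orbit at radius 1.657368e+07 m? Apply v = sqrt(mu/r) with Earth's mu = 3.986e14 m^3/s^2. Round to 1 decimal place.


Step 1: mu / r = 3.986e14 / 1.657368e+07 = 24050180.7685
Step 2: v = sqrt(24050180.7685) = 4904.1 m/s

4904.1


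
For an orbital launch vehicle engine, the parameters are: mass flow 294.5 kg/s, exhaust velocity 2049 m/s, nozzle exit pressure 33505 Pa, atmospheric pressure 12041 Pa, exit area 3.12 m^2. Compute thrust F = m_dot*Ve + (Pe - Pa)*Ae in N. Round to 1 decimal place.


Step 1: Momentum thrust = m_dot * Ve = 294.5 * 2049 = 603430.5 N
Step 2: Pressure thrust = (Pe - Pa) * Ae = (33505 - 12041) * 3.12 = 66967.68 N
Step 3: Total thrust F = 603430.5 + 66967.68 = 670398.2 N

670398.2


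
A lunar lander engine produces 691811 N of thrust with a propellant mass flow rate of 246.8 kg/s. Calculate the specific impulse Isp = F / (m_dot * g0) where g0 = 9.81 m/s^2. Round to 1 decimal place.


Step 1: m_dot * g0 = 246.8 * 9.81 = 2421.11
Step 2: Isp = 691811 / 2421.11 = 285.7 s

285.7


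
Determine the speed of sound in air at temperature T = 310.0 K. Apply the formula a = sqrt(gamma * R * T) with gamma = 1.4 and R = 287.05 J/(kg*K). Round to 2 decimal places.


Step 1: gamma * R * T = 1.4 * 287.05 * 310.0 = 124579.7
Step 2: a = sqrt(124579.7) = 352.96 m/s

352.96


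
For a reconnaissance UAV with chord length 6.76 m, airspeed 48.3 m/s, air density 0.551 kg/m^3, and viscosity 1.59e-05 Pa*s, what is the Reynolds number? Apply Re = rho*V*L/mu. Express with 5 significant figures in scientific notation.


Step 1: Numerator = rho * V * L = 0.551 * 48.3 * 6.76 = 179.905908
Step 2: Re = 179.905908 / 1.59e-05
Step 3: Re = 1.1315e+07

1.1315e+07


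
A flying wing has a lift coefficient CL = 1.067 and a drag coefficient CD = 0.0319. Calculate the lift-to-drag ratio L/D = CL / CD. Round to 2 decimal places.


Step 1: L/D = CL / CD = 1.067 / 0.0319
Step 2: L/D = 33.45

33.45


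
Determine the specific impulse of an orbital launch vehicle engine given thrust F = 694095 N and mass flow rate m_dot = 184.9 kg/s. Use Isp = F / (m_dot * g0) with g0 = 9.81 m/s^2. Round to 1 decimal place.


Step 1: m_dot * g0 = 184.9 * 9.81 = 1813.87
Step 2: Isp = 694095 / 1813.87 = 382.7 s

382.7


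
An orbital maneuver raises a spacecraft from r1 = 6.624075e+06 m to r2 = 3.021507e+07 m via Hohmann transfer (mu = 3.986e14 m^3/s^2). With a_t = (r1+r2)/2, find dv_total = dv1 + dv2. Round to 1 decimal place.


Step 1: Transfer semi-major axis a_t = (6.624075e+06 + 3.021507e+07) / 2 = 1.841957e+07 m
Step 2: v1 (circular at r1) = sqrt(mu/r1) = 7757.22 m/s
Step 3: v_t1 = sqrt(mu*(2/r1 - 1/a_t)) = 9935.23 m/s
Step 4: dv1 = |9935.23 - 7757.22| = 2178.01 m/s
Step 5: v2 (circular at r2) = 3632.09 m/s, v_t2 = 2178.11 m/s
Step 6: dv2 = |3632.09 - 2178.11| = 1453.98 m/s
Step 7: Total delta-v = 2178.01 + 1453.98 = 3632.0 m/s

3632.0


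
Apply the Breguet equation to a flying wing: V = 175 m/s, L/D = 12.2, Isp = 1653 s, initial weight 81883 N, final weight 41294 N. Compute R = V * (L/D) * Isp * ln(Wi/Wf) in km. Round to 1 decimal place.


Step 1: Coefficient = V * (L/D) * Isp = 175 * 12.2 * 1653 = 3529155.0 m
Step 2: Wi/Wf = 81883 / 41294 = 1.982927
Step 3: ln(1.982927) = 0.684574
Step 4: R = 3529155.0 * 0.684574 = 2415968.4 m = 2416.0 km

2416.0


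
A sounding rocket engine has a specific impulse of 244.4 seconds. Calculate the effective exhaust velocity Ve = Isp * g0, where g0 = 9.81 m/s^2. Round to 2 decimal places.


Step 1: Ve = Isp * g0 = 244.4 * 9.81
Step 2: Ve = 2397.56 m/s

2397.56


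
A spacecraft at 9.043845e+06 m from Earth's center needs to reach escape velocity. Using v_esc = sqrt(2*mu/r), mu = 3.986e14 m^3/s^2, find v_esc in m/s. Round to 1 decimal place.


Step 1: 2*mu/r = 2 * 3.986e14 / 9.043845e+06 = 88148348.4071
Step 2: v_esc = sqrt(88148348.4071) = 9388.7 m/s

9388.7


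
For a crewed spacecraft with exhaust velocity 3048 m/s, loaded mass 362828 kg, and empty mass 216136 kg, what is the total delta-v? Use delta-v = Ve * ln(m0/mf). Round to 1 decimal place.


Step 1: Mass ratio m0/mf = 362828 / 216136 = 1.678702
Step 2: ln(1.678702) = 0.518021
Step 3: delta-v = 3048 * 0.518021 = 1578.9 m/s

1578.9


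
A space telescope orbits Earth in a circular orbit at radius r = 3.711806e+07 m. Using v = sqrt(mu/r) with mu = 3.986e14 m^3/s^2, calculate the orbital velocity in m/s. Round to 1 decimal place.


Step 1: mu / r = 3.986e14 / 3.711806e+07 = 10738707.7881
Step 2: v = sqrt(10738707.7881) = 3277.0 m/s

3277.0


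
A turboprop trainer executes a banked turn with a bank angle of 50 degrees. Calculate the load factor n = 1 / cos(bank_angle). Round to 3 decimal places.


Step 1: Convert 50 degrees to radians = 0.872665
Step 2: cos(50 deg) = 0.642788
Step 3: n = 1 / 0.642788 = 1.556

1.556


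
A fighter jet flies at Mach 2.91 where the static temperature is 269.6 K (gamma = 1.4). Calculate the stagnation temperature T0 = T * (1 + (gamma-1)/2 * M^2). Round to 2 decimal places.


Step 1: (gamma-1)/2 = 0.2
Step 2: M^2 = 8.4681
Step 3: 1 + 0.2 * 8.4681 = 2.69362
Step 4: T0 = 269.6 * 2.69362 = 726.20 K

726.20


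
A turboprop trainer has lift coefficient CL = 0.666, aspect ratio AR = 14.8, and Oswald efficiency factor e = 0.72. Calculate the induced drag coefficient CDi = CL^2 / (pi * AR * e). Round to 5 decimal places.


Step 1: CL^2 = 0.666^2 = 0.443556
Step 2: pi * AR * e = 3.14159 * 14.8 * 0.72 = 33.476811
Step 3: CDi = 0.443556 / 33.476811 = 0.01325

0.01325


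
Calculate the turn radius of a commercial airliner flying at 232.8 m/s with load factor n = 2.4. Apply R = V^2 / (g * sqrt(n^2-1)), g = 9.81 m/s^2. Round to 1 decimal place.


Step 1: V^2 = 232.8^2 = 54195.84
Step 2: n^2 - 1 = 2.4^2 - 1 = 4.76
Step 3: sqrt(4.76) = 2.181742
Step 4: R = 54195.84 / (9.81 * 2.181742) = 2532.2 m

2532.2


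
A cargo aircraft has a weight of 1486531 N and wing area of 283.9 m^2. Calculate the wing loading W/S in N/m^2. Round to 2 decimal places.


Step 1: Wing loading = W / S = 1486531 / 283.9
Step 2: Wing loading = 5236.11 N/m^2

5236.11


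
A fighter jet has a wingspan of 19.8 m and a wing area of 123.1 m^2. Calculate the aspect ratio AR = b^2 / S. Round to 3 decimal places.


Step 1: b^2 = 19.8^2 = 392.04
Step 2: AR = 392.04 / 123.1 = 3.185

3.185


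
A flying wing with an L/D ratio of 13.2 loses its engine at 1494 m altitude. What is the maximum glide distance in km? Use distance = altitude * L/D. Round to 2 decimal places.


Step 1: Glide distance = altitude * L/D = 1494 * 13.2 = 19720.8 m
Step 2: Convert to km: 19720.8 / 1000 = 19.72 km

19.72


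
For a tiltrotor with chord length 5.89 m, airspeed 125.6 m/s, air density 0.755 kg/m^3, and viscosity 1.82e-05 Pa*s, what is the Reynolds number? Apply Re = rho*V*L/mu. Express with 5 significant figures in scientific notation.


Step 1: Numerator = rho * V * L = 0.755 * 125.6 * 5.89 = 558.53692
Step 2: Re = 558.53692 / 1.82e-05
Step 3: Re = 3.0689e+07

3.0689e+07


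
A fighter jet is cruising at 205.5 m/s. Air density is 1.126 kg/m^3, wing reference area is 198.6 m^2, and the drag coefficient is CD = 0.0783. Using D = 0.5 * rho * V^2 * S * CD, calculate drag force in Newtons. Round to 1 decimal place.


Step 1: Dynamic pressure q = 0.5 * 1.126 * 205.5^2 = 23775.6307 Pa
Step 2: Drag D = q * S * CD = 23775.6307 * 198.6 * 0.0783
Step 3: D = 369720.1 N

369720.1


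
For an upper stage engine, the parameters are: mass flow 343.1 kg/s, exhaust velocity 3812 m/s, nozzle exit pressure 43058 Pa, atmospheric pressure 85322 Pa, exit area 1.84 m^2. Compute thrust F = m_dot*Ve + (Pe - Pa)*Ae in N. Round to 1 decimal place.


Step 1: Momentum thrust = m_dot * Ve = 343.1 * 3812 = 1307897.2 N
Step 2: Pressure thrust = (Pe - Pa) * Ae = (43058 - 85322) * 1.84 = -77765.76 N
Step 3: Total thrust F = 1307897.2 + -77765.76 = 1230131.4 N

1230131.4


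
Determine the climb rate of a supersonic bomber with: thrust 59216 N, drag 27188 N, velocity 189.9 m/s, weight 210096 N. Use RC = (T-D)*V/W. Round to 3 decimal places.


Step 1: Excess thrust = T - D = 59216 - 27188 = 32028 N
Step 2: Excess power = 32028 * 189.9 = 6082117.2 W
Step 3: RC = 6082117.2 / 210096 = 28.949 m/s

28.949


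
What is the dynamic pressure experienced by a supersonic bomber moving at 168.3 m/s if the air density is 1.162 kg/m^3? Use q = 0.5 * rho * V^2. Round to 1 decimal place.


Step 1: V^2 = 168.3^2 = 28324.89
Step 2: q = 0.5 * 1.162 * 28324.89
Step 3: q = 16456.8 Pa

16456.8


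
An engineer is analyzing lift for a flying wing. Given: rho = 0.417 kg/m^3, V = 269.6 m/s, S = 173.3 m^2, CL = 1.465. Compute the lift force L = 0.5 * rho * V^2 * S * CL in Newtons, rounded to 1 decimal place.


Step 1: Calculate dynamic pressure q = 0.5 * 0.417 * 269.6^2 = 0.5 * 0.417 * 72684.16 = 15154.6474 Pa
Step 2: Multiply by wing area and lift coefficient: L = 15154.6474 * 173.3 * 1.465
Step 3: L = 2626300.3875 * 1.465 = 3847530.1 N

3847530.1


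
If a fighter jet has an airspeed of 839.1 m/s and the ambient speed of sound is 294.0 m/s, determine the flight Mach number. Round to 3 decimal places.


Step 1: M = V / a = 839.1 / 294.0
Step 2: M = 2.854

2.854


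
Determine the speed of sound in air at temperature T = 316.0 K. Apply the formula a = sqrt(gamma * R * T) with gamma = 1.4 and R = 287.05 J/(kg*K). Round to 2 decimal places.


Step 1: gamma * R * T = 1.4 * 287.05 * 316.0 = 126990.92
Step 2: a = sqrt(126990.92) = 356.36 m/s

356.36


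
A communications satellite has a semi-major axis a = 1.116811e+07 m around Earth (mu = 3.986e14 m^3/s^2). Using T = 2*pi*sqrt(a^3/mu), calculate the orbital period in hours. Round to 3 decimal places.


Step 1: a^3 / mu = 1.392961e+21 / 3.986e14 = 3.494634e+06
Step 2: sqrt(3.494634e+06) = 1869.3941 s
Step 3: T = 2*pi * 1869.3941 = 11745.75 s
Step 4: T in hours = 11745.75 / 3600 = 3.263 hours

3.263


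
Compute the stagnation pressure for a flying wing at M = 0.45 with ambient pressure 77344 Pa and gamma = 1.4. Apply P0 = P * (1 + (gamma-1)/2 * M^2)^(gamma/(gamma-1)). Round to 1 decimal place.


Step 1: (gamma-1)/2 * M^2 = 0.2 * 0.2025 = 0.0405
Step 2: 1 + 0.0405 = 1.0405
Step 3: Exponent gamma/(gamma-1) = 3.5
Step 4: P0 = 77344 * 1.0405^3.5 = 88873.8 Pa

88873.8


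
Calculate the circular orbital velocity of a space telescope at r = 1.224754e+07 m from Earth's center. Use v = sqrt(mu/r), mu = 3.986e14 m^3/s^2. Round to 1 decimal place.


Step 1: mu / r = 3.986e14 / 1.224754e+07 = 32545311.14
Step 2: v = sqrt(32545311.14) = 5704.8 m/s

5704.8


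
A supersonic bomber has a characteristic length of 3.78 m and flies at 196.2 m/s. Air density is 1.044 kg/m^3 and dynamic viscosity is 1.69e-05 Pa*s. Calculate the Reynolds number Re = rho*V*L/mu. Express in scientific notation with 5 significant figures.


Step 1: Numerator = rho * V * L = 1.044 * 196.2 * 3.78 = 774.267984
Step 2: Re = 774.267984 / 1.69e-05
Step 3: Re = 4.5815e+07

4.5815e+07


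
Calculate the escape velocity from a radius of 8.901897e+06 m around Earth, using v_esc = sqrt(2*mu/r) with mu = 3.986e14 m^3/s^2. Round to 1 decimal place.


Step 1: 2*mu/r = 2 * 3.986e14 / 8.901897e+06 = 89553945.6365
Step 2: v_esc = sqrt(89553945.6365) = 9463.3 m/s

9463.3


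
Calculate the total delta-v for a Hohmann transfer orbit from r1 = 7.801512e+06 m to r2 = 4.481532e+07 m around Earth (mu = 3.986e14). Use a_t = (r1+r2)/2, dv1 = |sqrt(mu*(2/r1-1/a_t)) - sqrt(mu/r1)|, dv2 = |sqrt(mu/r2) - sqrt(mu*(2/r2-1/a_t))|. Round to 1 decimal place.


Step 1: Transfer semi-major axis a_t = (7.801512e+06 + 4.481532e+07) / 2 = 2.630842e+07 m
Step 2: v1 (circular at r1) = sqrt(mu/r1) = 7147.91 m/s
Step 3: v_t1 = sqrt(mu*(2/r1 - 1/a_t)) = 9329.22 m/s
Step 4: dv1 = |9329.22 - 7147.91| = 2181.3 m/s
Step 5: v2 (circular at r2) = 2982.33 m/s, v_t2 = 1624.04 m/s
Step 6: dv2 = |2982.33 - 1624.04| = 1358.29 m/s
Step 7: Total delta-v = 2181.3 + 1358.29 = 3539.6 m/s

3539.6


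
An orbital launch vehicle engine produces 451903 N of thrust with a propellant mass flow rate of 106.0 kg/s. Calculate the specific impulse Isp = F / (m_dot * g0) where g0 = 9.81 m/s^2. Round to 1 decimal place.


Step 1: m_dot * g0 = 106.0 * 9.81 = 1039.86
Step 2: Isp = 451903 / 1039.86 = 434.6 s

434.6


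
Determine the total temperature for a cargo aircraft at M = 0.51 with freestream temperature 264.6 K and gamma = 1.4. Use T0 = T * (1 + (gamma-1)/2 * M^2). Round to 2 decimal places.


Step 1: (gamma-1)/2 = 0.2
Step 2: M^2 = 0.2601
Step 3: 1 + 0.2 * 0.2601 = 1.05202
Step 4: T0 = 264.6 * 1.05202 = 278.36 K

278.36


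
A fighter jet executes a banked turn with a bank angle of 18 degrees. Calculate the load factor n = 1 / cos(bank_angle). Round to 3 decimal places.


Step 1: Convert 18 degrees to radians = 0.314159
Step 2: cos(18 deg) = 0.951057
Step 3: n = 1 / 0.951057 = 1.051

1.051


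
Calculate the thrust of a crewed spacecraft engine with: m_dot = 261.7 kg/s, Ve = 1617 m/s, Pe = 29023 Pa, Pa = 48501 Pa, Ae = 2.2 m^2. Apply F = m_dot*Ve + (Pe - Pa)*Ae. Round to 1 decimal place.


Step 1: Momentum thrust = m_dot * Ve = 261.7 * 1617 = 423168.9 N
Step 2: Pressure thrust = (Pe - Pa) * Ae = (29023 - 48501) * 2.2 = -42851.6 N
Step 3: Total thrust F = 423168.9 + -42851.6 = 380317.3 N

380317.3


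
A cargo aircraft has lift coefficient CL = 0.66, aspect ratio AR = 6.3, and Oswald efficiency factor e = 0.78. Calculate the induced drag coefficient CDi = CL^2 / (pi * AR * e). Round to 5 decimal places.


Step 1: CL^2 = 0.66^2 = 0.4356
Step 2: pi * AR * e = 3.14159 * 6.3 * 0.78 = 15.437786
Step 3: CDi = 0.4356 / 15.437786 = 0.02822

0.02822


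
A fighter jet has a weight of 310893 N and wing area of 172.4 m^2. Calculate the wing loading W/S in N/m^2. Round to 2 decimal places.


Step 1: Wing loading = W / S = 310893 / 172.4
Step 2: Wing loading = 1803.32 N/m^2

1803.32


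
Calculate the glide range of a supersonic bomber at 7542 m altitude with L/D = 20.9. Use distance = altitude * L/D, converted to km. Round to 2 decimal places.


Step 1: Glide distance = altitude * L/D = 7542 * 20.9 = 157627.8 m
Step 2: Convert to km: 157627.8 / 1000 = 157.63 km

157.63


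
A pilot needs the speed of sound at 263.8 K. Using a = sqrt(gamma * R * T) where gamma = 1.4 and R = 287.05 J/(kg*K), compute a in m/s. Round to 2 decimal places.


Step 1: gamma * R * T = 1.4 * 287.05 * 263.8 = 106013.306
Step 2: a = sqrt(106013.306) = 325.60 m/s

325.60


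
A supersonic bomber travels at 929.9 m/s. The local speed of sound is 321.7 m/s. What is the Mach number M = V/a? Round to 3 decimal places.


Step 1: M = V / a = 929.9 / 321.7
Step 2: M = 2.891

2.891


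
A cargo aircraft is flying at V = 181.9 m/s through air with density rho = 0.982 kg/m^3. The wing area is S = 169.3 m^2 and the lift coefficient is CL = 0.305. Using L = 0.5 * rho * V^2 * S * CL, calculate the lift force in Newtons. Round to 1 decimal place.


Step 1: Calculate dynamic pressure q = 0.5 * 0.982 * 181.9^2 = 0.5 * 0.982 * 33087.61 = 16246.0165 Pa
Step 2: Multiply by wing area and lift coefficient: L = 16246.0165 * 169.3 * 0.305
Step 3: L = 2750450.5951 * 0.305 = 838887.4 N

838887.4


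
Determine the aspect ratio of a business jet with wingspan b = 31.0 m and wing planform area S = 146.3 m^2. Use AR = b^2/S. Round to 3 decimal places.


Step 1: b^2 = 31.0^2 = 961.0
Step 2: AR = 961.0 / 146.3 = 6.569

6.569


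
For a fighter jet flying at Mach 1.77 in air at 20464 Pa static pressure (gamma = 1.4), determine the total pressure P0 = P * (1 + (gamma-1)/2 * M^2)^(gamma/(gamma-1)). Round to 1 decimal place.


Step 1: (gamma-1)/2 * M^2 = 0.2 * 3.1329 = 0.62658
Step 2: 1 + 0.62658 = 1.62658
Step 3: Exponent gamma/(gamma-1) = 3.5
Step 4: P0 = 20464 * 1.62658^3.5 = 112319.3 Pa

112319.3


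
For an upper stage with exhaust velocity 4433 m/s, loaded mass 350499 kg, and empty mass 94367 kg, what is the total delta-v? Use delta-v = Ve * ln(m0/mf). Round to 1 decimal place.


Step 1: Mass ratio m0/mf = 350499 / 94367 = 3.714212
Step 2: ln(3.714212) = 1.312166
Step 3: delta-v = 4433 * 1.312166 = 5816.8 m/s

5816.8


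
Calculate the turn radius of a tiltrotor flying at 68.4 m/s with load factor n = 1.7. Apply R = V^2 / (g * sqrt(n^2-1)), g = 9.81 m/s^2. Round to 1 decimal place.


Step 1: V^2 = 68.4^2 = 4678.56
Step 2: n^2 - 1 = 1.7^2 - 1 = 1.89
Step 3: sqrt(1.89) = 1.374773
Step 4: R = 4678.56 / (9.81 * 1.374773) = 346.9 m

346.9


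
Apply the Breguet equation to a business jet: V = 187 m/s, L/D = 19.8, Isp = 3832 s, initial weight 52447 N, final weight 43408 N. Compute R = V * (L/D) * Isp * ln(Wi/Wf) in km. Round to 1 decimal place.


Step 1: Coefficient = V * (L/D) * Isp = 187 * 19.8 * 3832 = 14188363.2 m
Step 2: Wi/Wf = 52447 / 43408 = 1.208234
Step 3: ln(1.208234) = 0.189159
Step 4: R = 14188363.2 * 0.189159 = 2683862.0 m = 2683.9 km

2683.9


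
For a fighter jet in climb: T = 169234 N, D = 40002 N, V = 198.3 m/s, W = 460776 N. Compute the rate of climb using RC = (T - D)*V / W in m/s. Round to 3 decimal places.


Step 1: Excess thrust = T - D = 169234 - 40002 = 129232 N
Step 2: Excess power = 129232 * 198.3 = 25626705.6 W
Step 3: RC = 25626705.6 / 460776 = 55.616 m/s

55.616


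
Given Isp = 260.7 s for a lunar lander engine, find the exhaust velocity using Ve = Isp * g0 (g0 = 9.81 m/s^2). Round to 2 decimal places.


Step 1: Ve = Isp * g0 = 260.7 * 9.81
Step 2: Ve = 2557.47 m/s

2557.47


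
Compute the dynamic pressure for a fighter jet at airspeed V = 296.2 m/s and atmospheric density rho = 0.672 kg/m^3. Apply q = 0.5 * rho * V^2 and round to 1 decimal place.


Step 1: V^2 = 296.2^2 = 87734.44
Step 2: q = 0.5 * 0.672 * 87734.44
Step 3: q = 29478.8 Pa

29478.8


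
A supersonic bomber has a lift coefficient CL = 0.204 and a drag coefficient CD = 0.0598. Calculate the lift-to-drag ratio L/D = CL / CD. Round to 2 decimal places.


Step 1: L/D = CL / CD = 0.204 / 0.0598
Step 2: L/D = 3.41

3.41


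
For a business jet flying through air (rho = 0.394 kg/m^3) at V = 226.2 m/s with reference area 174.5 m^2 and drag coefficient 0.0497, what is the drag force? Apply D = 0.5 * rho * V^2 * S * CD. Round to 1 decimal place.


Step 1: Dynamic pressure q = 0.5 * 0.394 * 226.2^2 = 10079.7887 Pa
Step 2: Drag D = q * S * CD = 10079.7887 * 174.5 * 0.0497
Step 3: D = 87418.5 N

87418.5


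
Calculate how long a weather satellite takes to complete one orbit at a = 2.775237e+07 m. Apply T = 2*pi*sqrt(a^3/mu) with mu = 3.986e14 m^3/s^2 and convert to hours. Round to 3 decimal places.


Step 1: a^3 / mu = 2.137471e+22 / 3.986e14 = 5.362446e+07
Step 2: sqrt(5.362446e+07) = 7322.8724 s
Step 3: T = 2*pi * 7322.8724 = 46010.96 s
Step 4: T in hours = 46010.96 / 3600 = 12.781 hours

12.781


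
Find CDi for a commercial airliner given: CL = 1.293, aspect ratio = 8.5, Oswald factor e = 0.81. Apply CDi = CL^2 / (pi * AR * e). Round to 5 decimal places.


Step 1: CL^2 = 1.293^2 = 1.671849
Step 2: pi * AR * e = 3.14159 * 8.5 * 0.81 = 21.629865
Step 3: CDi = 1.671849 / 21.629865 = 0.07729

0.07729


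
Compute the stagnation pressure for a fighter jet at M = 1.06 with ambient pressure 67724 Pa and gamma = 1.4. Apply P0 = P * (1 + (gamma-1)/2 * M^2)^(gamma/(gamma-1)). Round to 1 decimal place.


Step 1: (gamma-1)/2 * M^2 = 0.2 * 1.1236 = 0.22472
Step 2: 1 + 0.22472 = 1.22472
Step 3: Exponent gamma/(gamma-1) = 3.5
Step 4: P0 = 67724 * 1.22472^3.5 = 137680.2 Pa

137680.2


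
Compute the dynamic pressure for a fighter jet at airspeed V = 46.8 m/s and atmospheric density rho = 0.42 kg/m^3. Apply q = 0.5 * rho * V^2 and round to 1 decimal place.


Step 1: V^2 = 46.8^2 = 2190.24
Step 2: q = 0.5 * 0.42 * 2190.24
Step 3: q = 460.0 Pa

460.0


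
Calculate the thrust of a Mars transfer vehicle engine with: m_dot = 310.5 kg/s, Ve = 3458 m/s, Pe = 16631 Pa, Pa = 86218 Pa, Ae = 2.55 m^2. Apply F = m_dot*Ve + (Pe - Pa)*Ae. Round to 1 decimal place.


Step 1: Momentum thrust = m_dot * Ve = 310.5 * 3458 = 1073709.0 N
Step 2: Pressure thrust = (Pe - Pa) * Ae = (16631 - 86218) * 2.55 = -177446.85 N
Step 3: Total thrust F = 1073709.0 + -177446.85 = 896262.2 N

896262.2


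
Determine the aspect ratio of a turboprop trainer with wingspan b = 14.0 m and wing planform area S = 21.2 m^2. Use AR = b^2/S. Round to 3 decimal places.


Step 1: b^2 = 14.0^2 = 196.0
Step 2: AR = 196.0 / 21.2 = 9.245

9.245


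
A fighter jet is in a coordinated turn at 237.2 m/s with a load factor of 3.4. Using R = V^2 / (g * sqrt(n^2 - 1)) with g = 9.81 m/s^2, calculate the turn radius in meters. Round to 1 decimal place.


Step 1: V^2 = 237.2^2 = 56263.84
Step 2: n^2 - 1 = 3.4^2 - 1 = 10.56
Step 3: sqrt(10.56) = 3.249615
Step 4: R = 56263.84 / (9.81 * 3.249615) = 1764.9 m

1764.9


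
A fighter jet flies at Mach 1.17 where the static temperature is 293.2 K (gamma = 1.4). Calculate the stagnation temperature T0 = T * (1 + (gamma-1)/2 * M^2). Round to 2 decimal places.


Step 1: (gamma-1)/2 = 0.2
Step 2: M^2 = 1.3689
Step 3: 1 + 0.2 * 1.3689 = 1.27378
Step 4: T0 = 293.2 * 1.27378 = 373.47 K

373.47


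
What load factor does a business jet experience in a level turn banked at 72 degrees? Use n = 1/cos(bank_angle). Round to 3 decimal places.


Step 1: Convert 72 degrees to radians = 1.256637
Step 2: cos(72 deg) = 0.309017
Step 3: n = 1 / 0.309017 = 3.236

3.236


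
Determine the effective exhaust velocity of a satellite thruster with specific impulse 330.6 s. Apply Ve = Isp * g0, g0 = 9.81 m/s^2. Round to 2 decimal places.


Step 1: Ve = Isp * g0 = 330.6 * 9.81
Step 2: Ve = 3243.19 m/s

3243.19


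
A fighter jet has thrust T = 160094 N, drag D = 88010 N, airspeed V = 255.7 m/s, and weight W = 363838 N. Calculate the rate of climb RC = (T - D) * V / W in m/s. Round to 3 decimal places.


Step 1: Excess thrust = T - D = 160094 - 88010 = 72084 N
Step 2: Excess power = 72084 * 255.7 = 18431878.8 W
Step 3: RC = 18431878.8 / 363838 = 50.660 m/s

50.660


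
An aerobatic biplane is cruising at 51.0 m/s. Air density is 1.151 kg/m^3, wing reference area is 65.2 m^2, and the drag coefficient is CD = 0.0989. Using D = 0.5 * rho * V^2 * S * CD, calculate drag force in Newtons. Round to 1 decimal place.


Step 1: Dynamic pressure q = 0.5 * 1.151 * 51.0^2 = 1496.8755 Pa
Step 2: Drag D = q * S * CD = 1496.8755 * 65.2 * 0.0989
Step 3: D = 9652.3 N

9652.3


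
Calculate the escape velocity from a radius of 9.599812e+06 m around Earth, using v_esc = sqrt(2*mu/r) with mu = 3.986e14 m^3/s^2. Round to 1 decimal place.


Step 1: 2*mu/r = 2 * 3.986e14 / 9.599812e+06 = 83043292.9312
Step 2: v_esc = sqrt(83043292.9312) = 9112.8 m/s

9112.8


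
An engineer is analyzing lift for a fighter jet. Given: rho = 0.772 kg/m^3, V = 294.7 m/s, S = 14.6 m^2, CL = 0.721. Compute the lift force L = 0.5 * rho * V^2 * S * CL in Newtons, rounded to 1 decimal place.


Step 1: Calculate dynamic pressure q = 0.5 * 0.772 * 294.7^2 = 0.5 * 0.772 * 86848.09 = 33523.3627 Pa
Step 2: Multiply by wing area and lift coefficient: L = 33523.3627 * 14.6 * 0.721
Step 3: L = 489441.096 * 0.721 = 352887.0 N

352887.0


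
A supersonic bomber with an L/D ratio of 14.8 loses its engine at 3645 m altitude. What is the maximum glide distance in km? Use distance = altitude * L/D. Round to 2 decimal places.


Step 1: Glide distance = altitude * L/D = 3645 * 14.8 = 53946.0 m
Step 2: Convert to km: 53946.0 / 1000 = 53.95 km

53.95


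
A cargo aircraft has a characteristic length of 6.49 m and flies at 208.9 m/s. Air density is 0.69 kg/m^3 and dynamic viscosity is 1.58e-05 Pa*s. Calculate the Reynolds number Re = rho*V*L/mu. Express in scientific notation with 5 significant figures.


Step 1: Numerator = rho * V * L = 0.69 * 208.9 * 6.49 = 935.47509
Step 2: Re = 935.47509 / 1.58e-05
Step 3: Re = 5.9207e+07

5.9207e+07


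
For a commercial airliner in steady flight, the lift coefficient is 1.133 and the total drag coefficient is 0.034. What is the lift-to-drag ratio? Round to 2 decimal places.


Step 1: L/D = CL / CD = 1.133 / 0.034
Step 2: L/D = 33.32

33.32


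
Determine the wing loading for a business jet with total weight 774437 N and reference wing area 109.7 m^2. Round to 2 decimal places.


Step 1: Wing loading = W / S = 774437 / 109.7
Step 2: Wing loading = 7059.59 N/m^2

7059.59


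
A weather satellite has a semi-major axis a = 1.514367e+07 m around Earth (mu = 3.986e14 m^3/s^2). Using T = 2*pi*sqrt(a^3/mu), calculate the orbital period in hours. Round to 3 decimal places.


Step 1: a^3 / mu = 3.472909e+21 / 3.986e14 = 8.712767e+06
Step 2: sqrt(8.712767e+06) = 2951.7397 s
Step 3: T = 2*pi * 2951.7397 = 18546.33 s
Step 4: T in hours = 18546.33 / 3600 = 5.152 hours

5.152


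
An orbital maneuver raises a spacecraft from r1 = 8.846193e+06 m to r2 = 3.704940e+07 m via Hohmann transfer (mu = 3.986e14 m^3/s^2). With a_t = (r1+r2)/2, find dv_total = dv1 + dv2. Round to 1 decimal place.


Step 1: Transfer semi-major axis a_t = (8.846193e+06 + 3.704940e+07) / 2 = 2.294780e+07 m
Step 2: v1 (circular at r1) = sqrt(mu/r1) = 6712.59 m/s
Step 3: v_t1 = sqrt(mu*(2/r1 - 1/a_t)) = 8529.24 m/s
Step 4: dv1 = |8529.24 - 6712.59| = 1816.65 m/s
Step 5: v2 (circular at r2) = 3280.03 m/s, v_t2 = 2036.51 m/s
Step 6: dv2 = |3280.03 - 2036.51| = 1243.53 m/s
Step 7: Total delta-v = 1816.65 + 1243.53 = 3060.2 m/s

3060.2
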